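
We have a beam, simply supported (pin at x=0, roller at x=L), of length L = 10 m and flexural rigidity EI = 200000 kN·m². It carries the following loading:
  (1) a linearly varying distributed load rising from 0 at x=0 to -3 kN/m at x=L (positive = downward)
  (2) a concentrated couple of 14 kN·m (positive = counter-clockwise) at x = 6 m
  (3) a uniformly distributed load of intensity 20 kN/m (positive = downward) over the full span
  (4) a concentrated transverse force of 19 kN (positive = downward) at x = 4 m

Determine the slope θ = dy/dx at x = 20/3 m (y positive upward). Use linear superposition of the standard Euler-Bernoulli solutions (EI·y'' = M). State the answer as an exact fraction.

θ(20/3) = 60341/27000000 rad

Load 1 — triangular load w₀=-3 kN/m (0→w₀ over full span):
  θ_1 = -w₀(7L⁴-30L²x²+15x⁴)/(360LEI) = -(-3)·(7·10⁴-30·10²·(20/3)²+15·(20/3)⁴)/(360·10·200000) = -91/648000 rad
Load 2 — applied couple M₀=14 kN·m at a=6 m (b=L-a=4):
  θ_2 = (M₀x²/(2L)-M₀(x-a)+C₁)/EI  [x>a] with C₁=M₀(3b²-L²)/(6L)=-182/15 = (14·(20/3)²/(2·10)-14·((20/3)-6)+(-182/15))/200000 = 217/4500000 rad
Load 3 — uniform load w=20 kN/m over full span:
  θ_3 = -w(L³-6Lx²+4x³)/(24EI) = -20·(10³-6·10·(20/3)²+4·(20/3)³)/(24·200000) = 13/6480 rad
Load 4 — point force P=19 kN at a=4 m (b=L-a=6):
  θ_4 = -Pa(2L²-6Lx+3x²+a²)/(6LEI)  [x>a] = -19·4·(2·10²-6·10·(20/3)+3·(20/3)²+4²)/(6·10·200000) = 361/1125000 rad
Superposition: θ = Σ θ_i = 60341/27000000 rad ≈ 0.002235 rad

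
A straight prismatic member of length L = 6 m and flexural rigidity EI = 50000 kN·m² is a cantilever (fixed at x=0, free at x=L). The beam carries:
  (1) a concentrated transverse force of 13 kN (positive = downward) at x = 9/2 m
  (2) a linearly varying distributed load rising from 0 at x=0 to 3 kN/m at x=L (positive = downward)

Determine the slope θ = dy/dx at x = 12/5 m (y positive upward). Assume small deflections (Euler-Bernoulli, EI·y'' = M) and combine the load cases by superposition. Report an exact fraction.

θ(12/5) = -51291/15625000 rad

Load 1 — point force P=13 kN at a=9/2 m (b=L-a=3/2):
  θ_1 = -Px(2a-x)/(2EI)  [x≤a] = -13·(12/5)·(2·(9/2)-(12/5))/(2·50000) = -1287/625000 rad
Load 2 — triangular load w₀=3 kN/m (0→w₀ over full span):
  θ_2 = (w₀Lx²/4-w₀L²x/3-w₀x⁴/(24L))/EI = (3·6·(12/5)²/4-3·6²·(12/5)/3-3·(12/5)⁴/(24·6))/50000 = -4779/3906250 rad
Superposition: θ = Σ θ_i = -51291/15625000 rad ≈ -0.003283 rad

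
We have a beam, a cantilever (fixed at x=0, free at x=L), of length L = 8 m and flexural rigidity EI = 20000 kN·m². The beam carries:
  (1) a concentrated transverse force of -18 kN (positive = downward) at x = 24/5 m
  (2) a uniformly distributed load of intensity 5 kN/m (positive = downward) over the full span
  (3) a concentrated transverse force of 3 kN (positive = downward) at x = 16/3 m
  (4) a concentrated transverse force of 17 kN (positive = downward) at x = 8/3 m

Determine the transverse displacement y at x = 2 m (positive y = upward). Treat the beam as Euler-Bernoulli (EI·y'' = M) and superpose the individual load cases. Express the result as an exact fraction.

Load 1 — point force P=-18 kN at a=24/5 m (b=L-a=16/5):
  y_1 = -Px²(3a-x)/(6EI)  [x≤a] = -(-18)·2²·(3·(24/5)-2)/(6·20000) = 93/12500 m
Load 2 — uniform load w=5 kN/m over full span:
  y_2 = -wx²(x²-4Lx+6L²)/(24EI) = -5·2²·(2²-4·8·2+6·8²)/(24·20000) = -27/2000 m
Load 3 — point force P=3 kN at a=16/3 m (b=L-a=8/3):
  y_3 = -Px²(3a-x)/(6EI)  [x≤a] = -3·2²·(3·(16/3)-2)/(6·20000) = -7/5000 m
Load 4 — point force P=17 kN at a=8/3 m (b=L-a=16/3):
  y_4 = -Px²(3a-x)/(6EI)  [x≤a] = -17·2²·(3·(8/3)-2)/(6·20000) = -17/5000 m
Superposition: y = Σ y_i = -543/50000 m ≈ -0.010860 m

y(2) = -543/50000 m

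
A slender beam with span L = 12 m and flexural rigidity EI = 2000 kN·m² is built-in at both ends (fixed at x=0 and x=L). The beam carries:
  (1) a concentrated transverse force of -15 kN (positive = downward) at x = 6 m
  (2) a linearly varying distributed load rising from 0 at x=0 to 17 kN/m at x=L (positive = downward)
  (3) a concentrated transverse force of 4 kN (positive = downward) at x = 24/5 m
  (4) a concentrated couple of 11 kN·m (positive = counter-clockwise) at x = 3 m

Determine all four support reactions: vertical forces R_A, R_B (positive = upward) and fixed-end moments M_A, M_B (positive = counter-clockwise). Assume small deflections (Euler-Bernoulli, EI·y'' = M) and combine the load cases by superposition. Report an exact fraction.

Load 1 — point force P=-15 kN at a=6 m (b=L-a=6):
  R_A = Pb²(3a+b)/L³ = (-15)·6²·(3·6+6)/12³ = -15/2 kN
  M_A = Pab²/L² = (-15)·6·6²/12² = -45/2 kN·m
  R_B = Pa²(a+3b)/L³ = (-15)·6²·(6+3·6)/12³ = -15/2 kN
  M_B = -Pa²b/L² = -(-15)·6²·6/12² = 45/2 kN·m
Load 2 — triangular load w₀=17 kN/m (0→w₀ over full span):
  R_A = 3w₀L/20 = 3·17·12/20 = 153/5 kN
  M_A = w₀L²/30 = 17·12²/30 = 408/5 kN·m
  R_B = 7w₀L/20 = 7·17·12/20 = 357/5 kN
  M_B = -w₀L²/20 = -17·12²/20 = -612/5 kN·m
Load 3 — point force P=4 kN at a=24/5 m (b=L-a=36/5):
  R_A = Pb²(3a+b)/L³ = 4·(36/5)²·(3·(24/5)+(36/5))/12³ = 324/125 kN
  M_A = Pab²/L² = 4·(24/5)·(36/5)²/12² = 864/125 kN·m
  R_B = Pa²(a+3b)/L³ = 4·(24/5)²·((24/5)+3·(36/5))/12³ = 176/125 kN
  M_B = -Pa²b/L² = -4·(24/5)²·(36/5)/12² = -576/125 kN·m
Load 4 — applied couple M₀=11 kN·m at a=3 m (b=L-a=9):
  R_A = 6M₀ab/L³ = 6·11·3·9/12³ = 33/32 kN
  M_A = M₀b(2a-b)/L² = 11·9·(2·3-9)/12² = -33/16 kN·m
  R_B = -6M₀ab/L³ = -6·11·3·9/12³ = -33/32 kN
  M_B = M₀a(2b-a)/L² = 11·3·(2·9-3)/12² = 55/16 kN·m
Superposition: R_A = 106893/4000 kN, M_A = 127899/2000 kN·m, R_B = 257107/4000 kN, M_B = -202141/2000 kN·m

R_A = 106893/4000 kN, M_A = 127899/2000 kN·m, R_B = 257107/4000 kN, M_B = -202141/2000 kN·m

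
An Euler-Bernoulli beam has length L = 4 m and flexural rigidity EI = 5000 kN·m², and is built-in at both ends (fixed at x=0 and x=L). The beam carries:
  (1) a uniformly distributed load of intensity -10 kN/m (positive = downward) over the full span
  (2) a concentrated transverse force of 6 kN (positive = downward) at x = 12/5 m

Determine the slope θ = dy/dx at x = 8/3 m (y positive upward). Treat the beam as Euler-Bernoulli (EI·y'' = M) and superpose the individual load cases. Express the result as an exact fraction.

Load 1 — uniform load w=-10 kN/m over full span:
  θ_1 = -wx(L-x)(L-2x)/(12EI) = -(-10)·(8/3)·(4-(8/3))·(4-2·(8/3))/(12·5000) = -8/10125 rad
Load 2 — point force P=6 kN at a=12/5 m (b=L-a=8/5):
  θ_2 = Pa²(L-x)(2bL-(3b+a)(L-x))/(2L³EI)  [x>a] = 6·(12/5)²·(4-(8/3))·(2·(8/5)·4-(3·(8/5)+(12/5))·(4-(8/3)))/(2·4³·5000) = 18/78125 rad
Superposition: θ = Σ θ_i = -3542/6328125 rad ≈ -0.000560 rad

θ(8/3) = -3542/6328125 rad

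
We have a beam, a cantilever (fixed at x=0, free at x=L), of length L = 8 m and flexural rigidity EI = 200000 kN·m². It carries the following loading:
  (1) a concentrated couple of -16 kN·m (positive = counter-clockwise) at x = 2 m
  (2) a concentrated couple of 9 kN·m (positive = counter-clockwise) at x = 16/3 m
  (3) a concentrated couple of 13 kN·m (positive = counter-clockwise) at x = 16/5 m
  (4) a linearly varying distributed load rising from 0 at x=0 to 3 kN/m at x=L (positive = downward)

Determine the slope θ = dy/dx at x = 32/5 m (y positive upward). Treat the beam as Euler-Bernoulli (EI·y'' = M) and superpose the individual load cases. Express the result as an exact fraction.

θ(32/5) = -2587/3906250 rad

Load 1 — applied couple M₀=-16 kN·m at a=2 m (b=L-a=6):
  θ_1 = M₀a/EI  [x>a] = (-16)·2/200000 = -1/6250 rad
Load 2 — applied couple M₀=9 kN·m at a=16/3 m (b=L-a=8/3):
  θ_2 = M₀a/EI  [x>a] = 9·(16/3)/200000 = 3/12500 rad
Load 3 — applied couple M₀=13 kN·m at a=16/5 m (b=L-a=24/5):
  θ_3 = M₀a/EI  [x>a] = 13·(16/5)/200000 = 13/62500 rad
Load 4 — triangular load w₀=3 kN/m (0→w₀ over full span):
  θ_4 = (w₀Lx²/4-w₀L²x/3-w₀x⁴/(24L))/EI = (3·8·(32/5)²/4-3·8²·(32/5)/3-3·(32/5)⁴/(24·8))/200000 = -1856/1953125 rad
Superposition: θ = Σ θ_i = -2587/3906250 rad ≈ -0.000662 rad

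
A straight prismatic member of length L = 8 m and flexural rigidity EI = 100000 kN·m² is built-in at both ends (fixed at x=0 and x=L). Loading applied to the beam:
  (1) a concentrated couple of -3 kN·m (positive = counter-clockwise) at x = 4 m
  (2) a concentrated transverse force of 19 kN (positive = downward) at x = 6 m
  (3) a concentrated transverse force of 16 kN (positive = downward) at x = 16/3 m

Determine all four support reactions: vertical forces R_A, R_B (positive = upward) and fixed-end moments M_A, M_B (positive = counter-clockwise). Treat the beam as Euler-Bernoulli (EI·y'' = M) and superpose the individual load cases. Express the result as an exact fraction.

R_A = 5663/864 kN, M_A = 3425/216 kN·m, R_B = 24577/864 kN, M_B = -8875/216 kN·m

Load 1 — applied couple M₀=-3 kN·m at a=4 m (b=L-a=4):
  R_A = 6M₀ab/L³ = 6·(-3)·4·4/8³ = -9/16 kN
  M_A = M₀b(2a-b)/L² = (-3)·4·(2·4-4)/8² = -3/4 kN·m
  R_B = -6M₀ab/L³ = -6·(-3)·4·4/8³ = 9/16 kN
  M_B = M₀a(2b-a)/L² = (-3)·4·(2·4-4)/8² = -3/4 kN·m
Load 2 — point force P=19 kN at a=6 m (b=L-a=2):
  R_A = Pb²(3a+b)/L³ = 19·2²·(3·6+2)/8³ = 95/32 kN
  M_A = Pab²/L² = 19·6·2²/8² = 57/8 kN·m
  R_B = Pa²(a+3b)/L³ = 19·6²·(6+3·2)/8³ = 513/32 kN
  M_B = -Pa²b/L² = -19·6²·2/8² = -171/8 kN·m
Load 3 — point force P=16 kN at a=16/3 m (b=L-a=8/3):
  R_A = Pb²(3a+b)/L³ = 16·(8/3)²·(3·(16/3)+(8/3))/8³ = 112/27 kN
  M_A = Pab²/L² = 16·(16/3)·(8/3)²/8² = 256/27 kN·m
  R_B = Pa²(a+3b)/L³ = 16·(16/3)²·((16/3)+3·(8/3))/8³ = 320/27 kN
  M_B = -Pa²b/L² = -16·(16/3)²·(8/3)/8² = -512/27 kN·m
Superposition: R_A = 5663/864 kN, M_A = 3425/216 kN·m, R_B = 24577/864 kN, M_B = -8875/216 kN·m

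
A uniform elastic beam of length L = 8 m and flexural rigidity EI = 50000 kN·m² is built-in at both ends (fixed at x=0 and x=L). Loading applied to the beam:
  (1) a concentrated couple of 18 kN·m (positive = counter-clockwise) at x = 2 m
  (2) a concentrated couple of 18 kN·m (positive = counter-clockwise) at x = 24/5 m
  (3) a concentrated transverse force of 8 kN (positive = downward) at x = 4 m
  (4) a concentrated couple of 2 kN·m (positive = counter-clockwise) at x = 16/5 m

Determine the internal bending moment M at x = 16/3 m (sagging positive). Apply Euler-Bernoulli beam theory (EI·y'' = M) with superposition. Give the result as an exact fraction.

Load 1 — applied couple M₀=18 kN·m at a=2 m (b=L-a=6):
  M_1 = R_Ax - M_A - M₀  [x>a] with R_A=81/32, M_A=-27/8 = (81/32)·(16/3) - (-27/8) - 18 = -9/8 kN·m
Load 2 — applied couple M₀=18 kN·m at a=24/5 m (b=L-a=16/5):
  M_2 = R_Ax - M_A - M₀  [x>a] with R_A=81/25, M_A=144/25 = (81/25)·(16/3) - (144/25) - 18 = -162/25 kN·m
Load 3 — point force P=8 kN at a=4 m (b=L-a=4):
  M_3 = Pa²(a+3b)(L-x)/L³ - Pa²b/L²  [x>a] = 8·4²·(4+3·4)·(8-(16/3))/8³ - 8·4²·4/8² = 8/3 kN·m
Load 4 — applied couple M₀=2 kN·m at a=16/5 m (b=L-a=24/5):
  M_4 = R_Ax - M_A - M₀  [x>a] with R_A=9/25, M_A=6/25 = (9/25)·(16/3) - (6/25) - 2 = -8/25 kN·m
Superposition: M = Σ M_i = -631/120 kN·m ≈ -5.258333 kN·m

M(16/3) = -631/120 kN·m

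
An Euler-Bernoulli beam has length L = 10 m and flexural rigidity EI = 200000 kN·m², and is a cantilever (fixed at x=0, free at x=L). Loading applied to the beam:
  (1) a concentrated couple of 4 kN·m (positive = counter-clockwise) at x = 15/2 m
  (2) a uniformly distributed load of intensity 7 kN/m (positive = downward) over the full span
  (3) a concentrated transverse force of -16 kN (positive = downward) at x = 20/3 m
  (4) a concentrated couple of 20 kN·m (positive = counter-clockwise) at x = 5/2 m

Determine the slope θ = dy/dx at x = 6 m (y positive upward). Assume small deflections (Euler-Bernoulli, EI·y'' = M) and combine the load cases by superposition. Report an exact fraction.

Load 1 — applied couple M₀=4 kN·m at a=15/2 m (b=L-a=5/2):
  θ_1 = M₀x/EI  [x≤a] = 4·6/200000 = 3/25000 rad
Load 2 — uniform load w=7 kN/m over full span:
  θ_2 = -wx(x²-3Lx+3L²)/(6EI) = -7·6·(6²-3·10·6+3·10²)/(6·200000) = -273/50000 rad
Load 3 — point force P=-16 kN at a=20/3 m (b=L-a=10/3):
  θ_3 = -Px(2a-x)/(2EI)  [x≤a] = -(-16)·6·(2·(20/3)-6)/(2·200000) = 11/6250 rad
Load 4 — applied couple M₀=20 kN·m at a=5/2 m (b=L-a=15/2):
  θ_4 = M₀a/EI  [x>a] = 20·(5/2)/200000 = 1/4000 rad
Superposition: θ = Σ θ_i = -333/100000 rad ≈ -0.003330 rad

θ(6) = -333/100000 rad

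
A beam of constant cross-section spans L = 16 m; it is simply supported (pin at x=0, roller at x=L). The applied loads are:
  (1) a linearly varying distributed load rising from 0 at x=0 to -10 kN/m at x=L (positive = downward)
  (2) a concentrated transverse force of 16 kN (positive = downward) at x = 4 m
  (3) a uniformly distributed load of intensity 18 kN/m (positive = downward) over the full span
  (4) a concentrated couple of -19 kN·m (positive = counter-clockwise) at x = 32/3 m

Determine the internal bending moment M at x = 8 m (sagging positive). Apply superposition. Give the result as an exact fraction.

Load 1 — triangular load w₀=-10 kN/m (0→w₀ over full span):
  M_1 = w₀Lx/6 - w₀x³/(6L) = (-10)·16·8/6 - (-10)·8³/(6·16) = -160 kN·m
Load 2 — point force P=16 kN at a=4 m (b=L-a=12):
  M_2 = Pa(L-x)/L  [x>a] = 16·4·(16-8)/16 = 32 kN·m
Load 3 — uniform load w=18 kN/m over full span:
  M_3 = wx(L-x)/2 = 18·8·(16-8)/2 = 576 kN·m
Load 4 — applied couple M₀=-19 kN·m at a=32/3 m (b=L-a=16/3):
  M_4 = M₀x/L  [x≤a] = (-19)·8/16 = -19/2 kN·m
Superposition: M = Σ M_i = 877/2 kN·m ≈ 438.500000 kN·m

M(8) = 877/2 kN·m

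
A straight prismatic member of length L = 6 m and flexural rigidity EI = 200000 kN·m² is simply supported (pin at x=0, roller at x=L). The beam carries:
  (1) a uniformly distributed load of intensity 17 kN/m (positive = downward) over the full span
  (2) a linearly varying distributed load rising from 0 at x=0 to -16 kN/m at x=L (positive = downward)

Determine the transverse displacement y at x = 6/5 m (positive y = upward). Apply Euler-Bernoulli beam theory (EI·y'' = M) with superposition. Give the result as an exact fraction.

y(6/5) = -184167/390625000 m

Load 1 — uniform load w=17 kN/m over full span:
  y_1 = -wx(L³-2Lx²+x³)/(24EI) = -17·(6/5)·(6³-2·6·(6/5)²+(6/5)³)/(24·200000) = -13311/15625000 m
Load 2 — triangular load w₀=-16 kN/m (0→w₀ over full span):
  y_2 = -w₀x(7L⁴-10L²x²+3x⁴)/(360LEI) = -(-16)·(6/5)·(7·6⁴-10·6²·(6/5)²+3·(6/5)⁴)/(360·6·200000) = 18576/48828125 m
Superposition: y = Σ y_i = -184167/390625000 m ≈ -0.000471 m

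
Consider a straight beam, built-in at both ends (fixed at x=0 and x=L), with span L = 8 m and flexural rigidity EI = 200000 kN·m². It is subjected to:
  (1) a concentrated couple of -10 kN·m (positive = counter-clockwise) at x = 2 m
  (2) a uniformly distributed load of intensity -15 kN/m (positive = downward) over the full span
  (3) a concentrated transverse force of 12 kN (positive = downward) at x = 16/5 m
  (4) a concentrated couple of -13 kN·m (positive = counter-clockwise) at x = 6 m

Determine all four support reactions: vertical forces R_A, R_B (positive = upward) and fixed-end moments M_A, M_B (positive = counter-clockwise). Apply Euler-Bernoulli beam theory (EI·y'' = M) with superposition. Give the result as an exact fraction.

R_A = -443667/8000 kN, M_A = -136727/2000 kN·m, R_B = -420333/8000 kN, M_B = 140193/2000 kN·m

Load 1 — applied couple M₀=-10 kN·m at a=2 m (b=L-a=6):
  R_A = 6M₀ab/L³ = 6·(-10)·2·6/8³ = -45/32 kN
  M_A = M₀b(2a-b)/L² = (-10)·6·(2·2-6)/8² = 15/8 kN·m
  R_B = -6M₀ab/L³ = -6·(-10)·2·6/8³ = 45/32 kN
  M_B = M₀a(2b-a)/L² = (-10)·2·(2·6-2)/8² = -25/8 kN·m
Load 2 — uniform load w=-15 kN/m over full span:
  R_A = wL/2 = (-15)·8/2 = -60 kN
  M_A = wL²/12 = (-15)·8²/12 = -80 kN·m
  R_B = wL/2 = (-15)·8/2 = -60 kN
  M_B = -wL²/12 = -(-15)·8²/12 = 80 kN·m
Load 3 — point force P=12 kN at a=16/5 m (b=L-a=24/5):
  R_A = Pb²(3a+b)/L³ = 12·(24/5)²·(3·(16/5)+(24/5))/8³ = 972/125 kN
  M_A = Pab²/L² = 12·(16/5)·(24/5)²/8² = 1728/125 kN·m
  R_B = Pa²(a+3b)/L³ = 12·(16/5)²·((16/5)+3·(24/5))/8³ = 528/125 kN
  M_B = -Pa²b/L² = -12·(16/5)²·(24/5)/8² = -1152/125 kN·m
Load 4 — applied couple M₀=-13 kN·m at a=6 m (b=L-a=2):
  R_A = 6M₀ab/L³ = 6·(-13)·6·2/8³ = -117/64 kN
  M_A = M₀b(2a-b)/L² = (-13)·2·(2·6-2)/8² = -65/16 kN·m
  R_B = -6M₀ab/L³ = -6·(-13)·6·2/8³ = 117/64 kN
  M_B = M₀a(2b-a)/L² = (-13)·6·(2·2-6)/8² = 39/16 kN·m
Superposition: R_A = -443667/8000 kN, M_A = -136727/2000 kN·m, R_B = -420333/8000 kN, M_B = 140193/2000 kN·m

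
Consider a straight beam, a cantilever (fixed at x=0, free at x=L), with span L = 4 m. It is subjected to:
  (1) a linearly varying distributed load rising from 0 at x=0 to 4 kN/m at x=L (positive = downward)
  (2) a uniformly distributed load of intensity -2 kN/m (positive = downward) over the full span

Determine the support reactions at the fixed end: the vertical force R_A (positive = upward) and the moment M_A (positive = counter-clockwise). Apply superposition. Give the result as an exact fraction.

Load 1 — triangular load w₀=4 kN/m (0→w₀ over full span):
  R_A = w₀L/2 = 4·4/2 = 8 kN
  M_A = w₀L²/3 = 4·4²/3 = 64/3 kN·m
Load 2 — uniform load w=-2 kN/m over full span:
  R_A = wL = (-2)·4 = -8 kN
  M_A = wL²/2 = (-2)·4²/2 = -16 kN·m
Superposition: R_A = 0 kN, M_A = 16/3 kN·m

R_A = 0 kN, M_A = 16/3 kN·m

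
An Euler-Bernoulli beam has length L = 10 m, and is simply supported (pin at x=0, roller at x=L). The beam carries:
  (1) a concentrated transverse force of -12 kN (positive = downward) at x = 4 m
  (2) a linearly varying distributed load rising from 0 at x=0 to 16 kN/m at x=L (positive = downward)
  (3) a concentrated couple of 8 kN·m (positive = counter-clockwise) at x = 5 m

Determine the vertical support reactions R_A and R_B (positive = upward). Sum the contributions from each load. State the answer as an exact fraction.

R_A = 304/15 kN, R_B = 716/15 kN

Load 1 — point force P=-12 kN at a=4 m (b=L-a=6):
  R_A = Pb/L = (-12)·6/10 = -36/5 kN
  R_B = Pa/L = (-12)·4/10 = -24/5 kN
Load 2 — triangular load w₀=16 kN/m (0→w₀ over full span):
  R_A = w₀L/6 = 16·10/6 = 80/3 kN
  R_B = w₀L/3 = 16·10/3 = 160/3 kN
Load 3 — applied couple M₀=8 kN·m at a=5 m (b=L-a=5):
  R_A = M₀/L = 8/10 = 4/5 kN
  R_B = -M₀/L = -8/10 = -4/5 kN
Superposition: R_A = 304/15 kN, R_B = 716/15 kN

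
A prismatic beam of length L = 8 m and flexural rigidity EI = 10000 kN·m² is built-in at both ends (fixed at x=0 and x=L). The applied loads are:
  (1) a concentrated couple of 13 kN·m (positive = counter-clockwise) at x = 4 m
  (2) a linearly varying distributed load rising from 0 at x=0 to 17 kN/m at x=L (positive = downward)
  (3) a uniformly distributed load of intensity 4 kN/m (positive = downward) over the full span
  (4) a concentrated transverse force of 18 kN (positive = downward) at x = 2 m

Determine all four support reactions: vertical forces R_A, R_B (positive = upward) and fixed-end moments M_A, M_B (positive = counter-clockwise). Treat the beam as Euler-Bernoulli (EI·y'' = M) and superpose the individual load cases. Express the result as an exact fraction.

Load 1 — applied couple M₀=13 kN·m at a=4 m (b=L-a=4):
  R_A = 6M₀ab/L³ = 6·13·4·4/8³ = 39/16 kN
  M_A = M₀b(2a-b)/L² = 13·4·(2·4-4)/8² = 13/4 kN·m
  R_B = -6M₀ab/L³ = -6·13·4·4/8³ = -39/16 kN
  M_B = M₀a(2b-a)/L² = 13·4·(2·4-4)/8² = 13/4 kN·m
Load 2 — triangular load w₀=17 kN/m (0→w₀ over full span):
  R_A = 3w₀L/20 = 3·17·8/20 = 102/5 kN
  M_A = w₀L²/30 = 17·8²/30 = 544/15 kN·m
  R_B = 7w₀L/20 = 7·17·8/20 = 238/5 kN
  M_B = -w₀L²/20 = -17·8²/20 = -272/5 kN·m
Load 3 — uniform load w=4 kN/m over full span:
  R_A = wL/2 = 4·8/2 = 16 kN
  M_A = wL²/12 = 4·8²/12 = 64/3 kN·m
  R_B = wL/2 = 4·8/2 = 16 kN
  M_B = -wL²/12 = -4·8²/12 = -64/3 kN·m
Load 4 — point force P=18 kN at a=2 m (b=L-a=6):
  R_A = Pb²(3a+b)/L³ = 18·6²·(3·2+6)/8³ = 243/16 kN
  M_A = Pab²/L² = 18·2·6²/8² = 81/4 kN·m
  R_B = Pa²(a+3b)/L³ = 18·2²·(2+3·6)/8³ = 45/16 kN
  M_B = -Pa²b/L² = -18·2²·6/8² = -27/4 kN·m
Superposition: R_A = 2161/40 kN, M_A = 811/10 kN·m, R_B = 2559/40 kN, M_B = -2377/30 kN·m

R_A = 2161/40 kN, M_A = 811/10 kN·m, R_B = 2559/40 kN, M_B = -2377/30 kN·m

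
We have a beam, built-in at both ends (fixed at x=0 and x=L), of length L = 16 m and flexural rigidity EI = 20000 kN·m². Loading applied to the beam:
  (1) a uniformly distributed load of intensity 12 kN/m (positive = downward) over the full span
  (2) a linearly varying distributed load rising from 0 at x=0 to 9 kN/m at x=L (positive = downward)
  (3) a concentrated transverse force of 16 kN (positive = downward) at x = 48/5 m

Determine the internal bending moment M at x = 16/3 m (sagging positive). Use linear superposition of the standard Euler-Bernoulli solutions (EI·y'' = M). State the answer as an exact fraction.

Load 1 — uniform load w=12 kN/m over full span:
  M_1 = wLx/2 - wL²/12 - wx²/2 = 12·16·(16/3)/2 - 12·16²/12 - 12·(16/3)²/2 = 256/3 kN·m
Load 2 — triangular load w₀=9 kN/m (0→w₀ over full span):
  M_2 = 3w₀Lx/20 - w₀L²/30 - w₀x³/(6L) = 3·9·16·(16/3)/20 - 9·16²/30 - 9·(16/3)³/(6·16) = 1088/45 kN·m
Load 3 — point force P=16 kN at a=48/5 m (b=L-a=32/5):
  M_3 = Pb²(3a+b)x/L³ - Pab²/L²  [x≤a] = 16·(32/5)²·(3·(48/5)+(32/5))·(16/3)/16³ - 16·(48/5)·(32/5)²/16² = 2048/375 kN·m
Superposition: M = Σ M_i = 129344/1125 kN·m ≈ 114.972444 kN·m

M(16/3) = 129344/1125 kN·m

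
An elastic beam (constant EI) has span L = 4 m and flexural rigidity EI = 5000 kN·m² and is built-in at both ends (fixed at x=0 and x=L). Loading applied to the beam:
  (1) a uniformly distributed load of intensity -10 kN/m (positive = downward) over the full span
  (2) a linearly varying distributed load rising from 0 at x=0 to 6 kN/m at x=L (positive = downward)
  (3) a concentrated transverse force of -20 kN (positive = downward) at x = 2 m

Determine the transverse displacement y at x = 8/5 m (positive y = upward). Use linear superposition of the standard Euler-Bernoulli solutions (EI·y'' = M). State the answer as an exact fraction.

y(8/5) = 60632/29296875 m

Load 1 — uniform load w=-10 kN/m over full span:
  y_1 = -wx²(L-x)²/(24EI) = -(-10)·(8/5)²·(4-(8/5))²/(24·5000) = 96/78125 m
Load 2 — triangular load w₀=6 kN/m (0→w₀ over full span):
  y_2 = -w₀x²(L-x)²(x+2L)/(120LEI) = -6·(8/5)²·(4-(8/5))²·((8/5)+2·4)/(120·4·5000) = -3456/9765625 m
Load 3 — point force P=-20 kN at a=2 m (b=L-a=2):
  y_3 = -Pb²x²(3aL-(3a+b)x)/(6L³EI)  [x≤a] = -(-20)·2²·(8/5)²·(3·2·4-(3·2+2)·(8/5))/(6·4³·5000) = 56/46875 m
Superposition: y = Σ y_i = 60632/29296875 m ≈ 0.002070 m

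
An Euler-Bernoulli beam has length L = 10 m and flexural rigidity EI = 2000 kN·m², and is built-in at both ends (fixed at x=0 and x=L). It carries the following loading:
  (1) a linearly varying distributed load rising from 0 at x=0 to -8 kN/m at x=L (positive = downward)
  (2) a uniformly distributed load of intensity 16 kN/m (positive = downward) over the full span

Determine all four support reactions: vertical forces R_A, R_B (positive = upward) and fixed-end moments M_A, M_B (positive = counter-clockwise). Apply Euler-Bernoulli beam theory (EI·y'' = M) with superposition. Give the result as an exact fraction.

R_A = 68 kN, M_A = 320/3 kN·m, R_B = 52 kN, M_B = -280/3 kN·m

Load 1 — triangular load w₀=-8 kN/m (0→w₀ over full span):
  R_A = 3w₀L/20 = 3·(-8)·10/20 = -12 kN
  M_A = w₀L²/30 = (-8)·10²/30 = -80/3 kN·m
  R_B = 7w₀L/20 = 7·(-8)·10/20 = -28 kN
  M_B = -w₀L²/20 = -(-8)·10²/20 = 40 kN·m
Load 2 — uniform load w=16 kN/m over full span:
  R_A = wL/2 = 16·10/2 = 80 kN
  M_A = wL²/12 = 16·10²/12 = 400/3 kN·m
  R_B = wL/2 = 16·10/2 = 80 kN
  M_B = -wL²/12 = -16·10²/12 = -400/3 kN·m
Superposition: R_A = 68 kN, M_A = 320/3 kN·m, R_B = 52 kN, M_B = -280/3 kN·m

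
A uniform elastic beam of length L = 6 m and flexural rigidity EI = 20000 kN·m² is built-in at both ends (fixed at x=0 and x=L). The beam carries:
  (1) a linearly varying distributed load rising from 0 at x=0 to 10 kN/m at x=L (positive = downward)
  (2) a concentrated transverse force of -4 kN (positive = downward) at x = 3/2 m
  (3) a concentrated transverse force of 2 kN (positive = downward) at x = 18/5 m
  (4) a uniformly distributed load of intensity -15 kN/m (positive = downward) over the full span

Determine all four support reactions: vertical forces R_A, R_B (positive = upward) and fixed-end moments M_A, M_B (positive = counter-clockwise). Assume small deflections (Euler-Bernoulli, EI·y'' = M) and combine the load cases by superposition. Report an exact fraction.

Load 1 — triangular load w₀=10 kN/m (0→w₀ over full span):
  R_A = 3w₀L/20 = 3·10·6/20 = 9 kN
  M_A = w₀L²/30 = 10·6²/30 = 12 kN·m
  R_B = 7w₀L/20 = 7·10·6/20 = 21 kN
  M_B = -w₀L²/20 = -10·6²/20 = -18 kN·m
Load 2 — point force P=-4 kN at a=3/2 m (b=L-a=9/2):
  R_A = Pb²(3a+b)/L³ = (-4)·(9/2)²·(3·(3/2)+(9/2))/6³ = -27/8 kN
  M_A = Pab²/L² = (-4)·(3/2)·(9/2)²/6² = -27/8 kN·m
  R_B = Pa²(a+3b)/L³ = (-4)·(3/2)²·((3/2)+3·(9/2))/6³ = -5/8 kN
  M_B = -Pa²b/L² = -(-4)·(3/2)²·(9/2)/6² = 9/8 kN·m
Load 3 — point force P=2 kN at a=18/5 m (b=L-a=12/5):
  R_A = Pb²(3a+b)/L³ = 2·(12/5)²·(3·(18/5)+(12/5))/6³ = 88/125 kN
  M_A = Pab²/L² = 2·(18/5)·(12/5)²/6² = 144/125 kN·m
  R_B = Pa²(a+3b)/L³ = 2·(18/5)²·((18/5)+3·(12/5))/6³ = 162/125 kN
  M_B = -Pa²b/L² = -2·(18/5)²·(12/5)/6² = -216/125 kN·m
Load 4 — uniform load w=-15 kN/m over full span:
  R_A = wL/2 = (-15)·6/2 = -45 kN
  M_A = wL²/12 = (-15)·6²/12 = -45 kN·m
  R_B = wL/2 = (-15)·6/2 = -45 kN
  M_B = -wL²/12 = -(-15)·6²/12 = 45 kN·m
Superposition: R_A = -38671/1000 kN, M_A = -35223/1000 kN·m, R_B = -23329/1000 kN, M_B = 26397/1000 kN·m

R_A = -38671/1000 kN, M_A = -35223/1000 kN·m, R_B = -23329/1000 kN, M_B = 26397/1000 kN·m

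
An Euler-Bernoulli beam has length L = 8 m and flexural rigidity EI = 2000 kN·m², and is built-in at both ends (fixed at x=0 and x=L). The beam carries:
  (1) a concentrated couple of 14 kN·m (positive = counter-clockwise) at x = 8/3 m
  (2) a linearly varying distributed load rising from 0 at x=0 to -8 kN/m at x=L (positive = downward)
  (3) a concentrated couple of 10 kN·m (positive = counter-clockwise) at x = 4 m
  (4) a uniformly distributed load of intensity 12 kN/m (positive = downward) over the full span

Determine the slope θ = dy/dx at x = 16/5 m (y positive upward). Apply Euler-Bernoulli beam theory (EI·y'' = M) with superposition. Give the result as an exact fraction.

θ(16/5) = -677/156250 rad

Load 1 — applied couple M₀=14 kN·m at a=8/3 m (b=L-a=16/3):
  θ_1 = (R_Ax²/2 - M_Ax - M₀(x-a))/EI  [x>a] with R_A=7/3, M_A=0 = ((7/3)·(16/5)²/2 - 0·(16/5) - 14·((16/5)-(8/3)))/2000 = 7/3125 rad
Load 2 — triangular load w₀=-8 kN/m (0→w₀ over full span):
  θ_2 = -w₀(2x(L-x)(L-2x)(x+2L)+x²(L-x)²)/(120LEI) = -(-8)·(2·(16/5)·(8-(16/5))·(8-2·(16/5))·((16/5)+2·8)+(16/5)²·(8-(16/5))²)/(120·8·2000) = 384/78125 rad
Load 3 — applied couple M₀=10 kN·m at a=4 m (b=L-a=4):
  θ_3 = (R_Ax²/2 - M_Ax)/EI  [x≤a] with R_A=15/8, M_A=5/2 = ((15/8)·(16/5)²/2 - (5/2)·(16/5))/2000 = 1/1250 rad
Load 4 — uniform load w=12 kN/m over full span:
  θ_4 = -wx(L-x)(L-2x)/(12EI) = -12·(16/5)·(8-(16/5))·(8-2·(16/5))/(12·2000) = -192/15625 rad
Superposition: θ = Σ θ_i = -677/156250 rad ≈ -0.004333 rad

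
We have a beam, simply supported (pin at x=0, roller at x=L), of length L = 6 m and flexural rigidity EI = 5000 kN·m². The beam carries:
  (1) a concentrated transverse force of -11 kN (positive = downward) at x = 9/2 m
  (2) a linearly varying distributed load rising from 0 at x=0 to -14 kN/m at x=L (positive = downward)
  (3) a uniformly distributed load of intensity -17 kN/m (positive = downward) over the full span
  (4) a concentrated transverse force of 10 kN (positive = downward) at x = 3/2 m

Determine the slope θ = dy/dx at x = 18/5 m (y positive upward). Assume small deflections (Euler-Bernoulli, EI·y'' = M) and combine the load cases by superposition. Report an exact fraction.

Load 1 — point force P=-11 kN at a=9/2 m (b=L-a=3/2):
  θ_1 = -Pb(L²-b²-3x²)/(6LEI)  [x≤a] = -(-11)·(3/2)·(6²-(3/2)²-3·(18/5)²)/(6·6·5000) = -1881/4000000 rad
Load 2 — triangular load w₀=-14 kN/m (0→w₀ over full span):
  θ_2 = -w₀(7L⁴-30L²x²+15x⁴)/(360LEI) = -(-14)·(7·6⁴-30·6²·(18/5)²+15·(18/5)⁴)/(360·6·5000) = -1218/390625 rad
Load 3 — uniform load w=-17 kN/m over full span:
  θ_3 = -w(L³-6Lx²+4x³)/(24EI) = -(-17)·(6³-6·6·(18/5)²+4·(18/5)³)/(24·5000) = -5661/625000 rad
Load 4 — point force P=10 kN at a=3/2 m (b=L-a=9/2):
  θ_4 = -Pa(2L²-6Lx+3x²+a²)/(6LEI)  [x>a] = -10·(3/2)·(2·6²-6·6·(18/5)+3·(18/5)²+(3/2)²)/(6·6·5000) = 549/400000 rad
Superposition: θ = Σ θ_i = -1127343/100000000 rad ≈ -0.011273 rad

θ(18/5) = -1127343/100000000 rad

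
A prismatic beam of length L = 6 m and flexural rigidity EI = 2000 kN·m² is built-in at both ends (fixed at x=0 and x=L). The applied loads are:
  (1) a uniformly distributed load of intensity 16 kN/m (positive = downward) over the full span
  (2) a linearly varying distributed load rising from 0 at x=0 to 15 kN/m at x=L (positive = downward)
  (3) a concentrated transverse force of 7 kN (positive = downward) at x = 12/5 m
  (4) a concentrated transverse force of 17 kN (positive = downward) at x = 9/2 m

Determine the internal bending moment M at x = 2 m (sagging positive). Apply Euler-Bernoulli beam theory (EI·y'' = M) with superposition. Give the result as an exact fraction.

Load 1 — uniform load w=16 kN/m over full span:
  M_1 = wLx/2 - wL²/12 - wx²/2 = 16·6·2/2 - 16·6²/12 - 16·2²/2 = 16 kN·m
Load 2 — triangular load w₀=15 kN/m (0→w₀ over full span):
  M_2 = 3w₀Lx/20 - w₀L²/30 - w₀x³/(6L) = 3·15·6·2/20 - 15·6²/30 - 15·2³/(6·6) = 17/3 kN·m
Load 3 — point force P=7 kN at a=12/5 m (b=L-a=18/5):
  M_3 = Pb²(3a+b)x/L³ - Pab²/L²  [x≤a] = 7·(18/5)²·(3·(12/5)+(18/5))·2/6³ - 7·(12/5)·(18/5)²/6² = 378/125 kN·m
Load 4 — point force P=17 kN at a=9/2 m (b=L-a=3/2):
  M_4 = Pb²(3a+b)x/L³ - Pab²/L²  [x≤a] = 17·(3/2)²·(3·(9/2)+(3/2))·2/6³ - 17·(9/2)·(3/2)²/6² = 17/32 kN·m
Superposition: M = Σ M_i = 302663/12000 kN·m ≈ 25.221917 kN·m

M(2) = 302663/12000 kN·m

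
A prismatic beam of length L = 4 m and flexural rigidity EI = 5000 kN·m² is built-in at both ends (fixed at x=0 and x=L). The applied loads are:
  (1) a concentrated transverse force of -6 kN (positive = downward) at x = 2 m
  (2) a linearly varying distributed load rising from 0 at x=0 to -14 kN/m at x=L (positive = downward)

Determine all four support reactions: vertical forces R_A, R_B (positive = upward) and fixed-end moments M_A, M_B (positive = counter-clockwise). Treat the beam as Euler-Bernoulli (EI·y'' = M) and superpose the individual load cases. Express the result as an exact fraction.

Load 1 — point force P=-6 kN at a=2 m (b=L-a=2):
  R_A = Pb²(3a+b)/L³ = (-6)·2²·(3·2+2)/4³ = -3 kN
  M_A = Pab²/L² = (-6)·2·2²/4² = -3 kN·m
  R_B = Pa²(a+3b)/L³ = (-6)·2²·(2+3·2)/4³ = -3 kN
  M_B = -Pa²b/L² = -(-6)·2²·2/4² = 3 kN·m
Load 2 — triangular load w₀=-14 kN/m (0→w₀ over full span):
  R_A = 3w₀L/20 = 3·(-14)·4/20 = -42/5 kN
  M_A = w₀L²/30 = (-14)·4²/30 = -112/15 kN·m
  R_B = 7w₀L/20 = 7·(-14)·4/20 = -98/5 kN
  M_B = -w₀L²/20 = -(-14)·4²/20 = 56/5 kN·m
Superposition: R_A = -57/5 kN, M_A = -157/15 kN·m, R_B = -113/5 kN, M_B = 71/5 kN·m

R_A = -57/5 kN, M_A = -157/15 kN·m, R_B = -113/5 kN, M_B = 71/5 kN·m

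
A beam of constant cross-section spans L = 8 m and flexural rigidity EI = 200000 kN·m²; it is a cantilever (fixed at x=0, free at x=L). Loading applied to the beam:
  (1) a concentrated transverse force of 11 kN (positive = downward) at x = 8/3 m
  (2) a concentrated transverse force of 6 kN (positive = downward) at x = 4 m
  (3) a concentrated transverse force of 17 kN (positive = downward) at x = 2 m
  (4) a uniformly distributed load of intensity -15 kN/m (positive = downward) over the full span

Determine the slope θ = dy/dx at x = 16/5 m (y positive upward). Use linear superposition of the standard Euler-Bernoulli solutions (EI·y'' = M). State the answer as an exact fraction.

Load 1 — point force P=11 kN at a=8/3 m (b=L-a=16/3):
  θ_1 = -Pa²/(2EI)  [x>a] = -11·(8/3)²/(2·200000) = -11/56250 rad
Load 2 — point force P=6 kN at a=4 m (b=L-a=4):
  θ_2 = -Px(2a-x)/(2EI)  [x≤a] = -6·(16/5)·(2·4-(16/5))/(2·200000) = -18/78125 rad
Load 3 — point force P=17 kN at a=2 m (b=L-a=6):
  θ_3 = -Pa²/(2EI)  [x>a] = -17·2²/(2·200000) = -17/100000 rad
Load 4 — uniform load w=-15 kN/m over full span:
  θ_4 = -wx(x²-3Lx+3L²)/(6EI) = -(-15)·(16/5)·((16/5)²-3·8·(16/5)+3·8²)/(6·200000) = 392/78125 rad
Superposition: θ = Σ θ_i = 99487/22500000 rad ≈ 0.004422 rad

θ(16/5) = 99487/22500000 rad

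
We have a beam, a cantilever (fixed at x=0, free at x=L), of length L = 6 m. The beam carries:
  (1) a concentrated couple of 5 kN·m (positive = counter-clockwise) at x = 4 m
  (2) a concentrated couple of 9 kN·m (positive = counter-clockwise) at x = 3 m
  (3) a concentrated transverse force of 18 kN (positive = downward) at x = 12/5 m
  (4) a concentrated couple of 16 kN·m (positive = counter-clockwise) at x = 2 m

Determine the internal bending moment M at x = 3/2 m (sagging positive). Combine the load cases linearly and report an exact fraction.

Load 1 — applied couple M₀=5 kN·m at a=4 m (b=L-a=2):
  M_1 = M₀  [x≤a] = 5 = 5 kN·m
Load 2 — applied couple M₀=9 kN·m at a=3 m (b=L-a=3):
  M_2 = M₀  [x≤a] = 9 = 9 kN·m
Load 3 — point force P=18 kN at a=12/5 m (b=L-a=18/5):
  M_3 = -P(a-x)  [x≤a] = -18·((12/5)-(3/2)) = -81/5 kN·m
Load 4 — applied couple M₀=16 kN·m at a=2 m (b=L-a=4):
  M_4 = M₀  [x≤a] = 16 = 16 kN·m
Superposition: M = Σ M_i = 69/5 kN·m ≈ 13.800000 kN·m

M(3/2) = 69/5 kN·m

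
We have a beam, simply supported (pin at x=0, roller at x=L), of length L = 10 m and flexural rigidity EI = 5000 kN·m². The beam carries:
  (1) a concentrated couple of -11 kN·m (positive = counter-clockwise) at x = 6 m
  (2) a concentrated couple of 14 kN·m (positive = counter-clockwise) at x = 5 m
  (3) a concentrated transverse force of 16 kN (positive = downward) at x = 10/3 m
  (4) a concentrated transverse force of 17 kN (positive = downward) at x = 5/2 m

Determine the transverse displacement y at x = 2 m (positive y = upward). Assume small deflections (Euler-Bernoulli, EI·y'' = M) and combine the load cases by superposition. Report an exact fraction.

Load 1 — applied couple M₀=-11 kN·m at a=6 m (b=L-a=4):
  y_1 = (M₀x³/(6L)+C₁x)/EI  [x≤a] with C₁=M₀(3b²-L²)/(6L)=143/15 = ((-11)·2³/(6·10)+(143/15)·2)/5000 = 11/3125 m
Load 2 — applied couple M₀=14 kN·m at a=5 m (b=L-a=5):
  y_2 = (M₀x³/(6L)+C₁x)/EI  [x≤a] with C₁=M₀(3b²-L²)/(6L)=-35/6 = (14·2³/(6·10)+(-35/6)·2)/5000 = -49/25000 m
Load 3 — point force P=16 kN at a=10/3 m (b=L-a=20/3):
  y_3 = -Pbx(L²-b²-x²)/(6LEI)  [x≤a] = -16·(20/3)·2·(10²-(20/3)²-2²)/(6·10·5000) = -1856/50625 m
Load 4 — point force P=17 kN at a=5/2 m (b=L-a=15/2):
  y_4 = -Pbx(L²-b²-x²)/(6LEI)  [x≤a] = -17·(15/2)·2·(10²-(15/2)²-2²)/(6·10·5000) = -2703/80000 m
Superposition: y = Σ y_i = -2232011/32400000 m ≈ -0.068889 m

y(2) = -2232011/32400000 m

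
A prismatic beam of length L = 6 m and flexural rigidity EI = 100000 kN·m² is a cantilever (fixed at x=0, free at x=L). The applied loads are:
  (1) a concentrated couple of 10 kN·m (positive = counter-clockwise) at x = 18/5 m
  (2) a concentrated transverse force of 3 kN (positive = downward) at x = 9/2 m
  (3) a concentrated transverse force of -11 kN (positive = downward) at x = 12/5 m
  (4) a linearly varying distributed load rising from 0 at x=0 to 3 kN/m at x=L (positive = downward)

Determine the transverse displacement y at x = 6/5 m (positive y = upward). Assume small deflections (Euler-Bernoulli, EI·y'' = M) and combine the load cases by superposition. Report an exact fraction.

y(6/5) = -143037/1562500000 m

Load 1 — applied couple M₀=10 kN·m at a=18/5 m (b=L-a=12/5):
  y_1 = M₀x²/(2EI)  [x≤a] = 10·(6/5)²/(2·100000) = 9/125000 m
Load 2 — point force P=3 kN at a=9/2 m (b=L-a=3/2):
  y_2 = -Px²(3a-x)/(6EI)  [x≤a] = -3·(6/5)²·(3·(9/2)-(6/5))/(6·100000) = -1107/12500000 m
Load 3 — point force P=-11 kN at a=12/5 m (b=L-a=18/5):
  y_3 = -Px²(3a-x)/(6EI)  [x≤a] = -(-11)·(6/5)²·(3·(12/5)-(6/5))/(6·100000) = 99/625000 m
Load 4 — triangular load w₀=3 kN/m (0→w₀ over full span):
  y_4 = (w₀Lx³/12-w₀L²x²/6-w₀x⁵/(120L))/EI = (3·6·(6/5)³/12-3·6²·(6/5)²/6-3·(6/5)⁵/(120·6))/100000 = -182331/781250000 m
Superposition: y = Σ y_i = -143037/1562500000 m ≈ -0.000092 m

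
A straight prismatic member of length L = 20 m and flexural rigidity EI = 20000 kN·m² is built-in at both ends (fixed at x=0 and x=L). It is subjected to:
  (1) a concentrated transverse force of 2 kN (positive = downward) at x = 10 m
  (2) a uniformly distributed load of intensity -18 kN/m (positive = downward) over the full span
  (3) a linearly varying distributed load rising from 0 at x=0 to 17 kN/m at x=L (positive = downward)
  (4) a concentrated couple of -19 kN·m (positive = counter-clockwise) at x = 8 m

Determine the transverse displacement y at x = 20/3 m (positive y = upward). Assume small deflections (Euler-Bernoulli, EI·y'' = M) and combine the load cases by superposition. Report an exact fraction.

y(20/3) = 73709/455625 m

Load 1 — point force P=2 kN at a=10 m (b=L-a=10):
  y_1 = -Pb²x²(3aL-(3a+b)x)/(6L³EI)  [x≤a] = -2·10²·(20/3)²·(3·10·20-(3·10+10)·(20/3))/(6·20³·20000) = -1/324 m
Load 2 — uniform load w=-18 kN/m over full span:
  y_2 = -wx²(L-x)²/(24EI) = -(-18)·(20/3)²·(20-(20/3))²/(24·20000) = 8/27 m
Load 3 — triangular load w₀=17 kN/m (0→w₀ over full span):
  y_3 = -w₀x²(L-x)²(x+2L)/(120LEI) = -17·(20/3)²·(20-(20/3))²·((20/3)+2·20)/(120·20·20000) = -476/3645 m
Load 4 — applied couple M₀=-19 kN·m at a=8 m (b=L-a=12):
  y_4 = (R_Ax³/6 - M_Ax²/2)/EI  [x≤a] with R_A=-171/125, M_A=-57/25 = ((-171/125)·(20/3)³/6 - (-57/25)·(20/3)²/2)/20000 = -19/22500 m
Superposition: y = Σ y_i = 73709/455625 m ≈ 0.161776 m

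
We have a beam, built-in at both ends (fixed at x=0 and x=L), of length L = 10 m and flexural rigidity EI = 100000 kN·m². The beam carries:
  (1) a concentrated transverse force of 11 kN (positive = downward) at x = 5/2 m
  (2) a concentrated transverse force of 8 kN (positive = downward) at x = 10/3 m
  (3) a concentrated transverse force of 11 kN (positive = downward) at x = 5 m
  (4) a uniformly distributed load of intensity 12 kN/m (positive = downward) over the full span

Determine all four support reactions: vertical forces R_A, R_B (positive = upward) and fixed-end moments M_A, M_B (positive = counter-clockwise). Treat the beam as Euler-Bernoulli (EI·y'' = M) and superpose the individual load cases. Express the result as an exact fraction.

R_A = 69731/864 kN, M_A = 121885/864 kN·m, R_B = 59869/864 kN, M_B = -107855/864 kN·m

Load 1 — point force P=11 kN at a=5/2 m (b=L-a=15/2):
  R_A = Pb²(3a+b)/L³ = 11·(15/2)²·(3·(5/2)+(15/2))/10³ = 297/32 kN
  M_A = Pab²/L² = 11·(5/2)·(15/2)²/10² = 495/32 kN·m
  R_B = Pa²(a+3b)/L³ = 11·(5/2)²·((5/2)+3·(15/2))/10³ = 55/32 kN
  M_B = -Pa²b/L² = -11·(5/2)²·(15/2)/10² = -165/32 kN·m
Load 2 — point force P=8 kN at a=10/3 m (b=L-a=20/3):
  R_A = Pb²(3a+b)/L³ = 8·(20/3)²·(3·(10/3)+(20/3))/10³ = 160/27 kN
  M_A = Pab²/L² = 8·(10/3)·(20/3)²/10² = 320/27 kN·m
  R_B = Pa²(a+3b)/L³ = 8·(10/3)²·((10/3)+3·(20/3))/10³ = 56/27 kN
  M_B = -Pa²b/L² = -8·(10/3)²·(20/3)/10² = -160/27 kN·m
Load 3 — point force P=11 kN at a=5 m (b=L-a=5):
  R_A = Pb²(3a+b)/L³ = 11·5²·(3·5+5)/10³ = 11/2 kN
  M_A = Pab²/L² = 11·5·5²/10² = 55/4 kN·m
  R_B = Pa²(a+3b)/L³ = 11·5²·(5+3·5)/10³ = 11/2 kN
  M_B = -Pa²b/L² = -11·5²·5/10² = -55/4 kN·m
Load 4 — uniform load w=12 kN/m over full span:
  R_A = wL/2 = 12·10/2 = 60 kN
  M_A = wL²/12 = 12·10²/12 = 100 kN·m
  R_B = wL/2 = 12·10/2 = 60 kN
  M_B = -wL²/12 = -12·10²/12 = -100 kN·m
Superposition: R_A = 69731/864 kN, M_A = 121885/864 kN·m, R_B = 59869/864 kN, M_B = -107855/864 kN·m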